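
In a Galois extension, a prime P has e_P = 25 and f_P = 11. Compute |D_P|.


|D_P| = e * f
= 25 * 11
= 275

275


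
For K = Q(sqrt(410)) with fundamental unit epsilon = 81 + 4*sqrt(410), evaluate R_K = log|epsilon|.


epsilon = 81 + 4*sqrt(410)
= 161.9938
R = ln(161.9938)
= 5.0876

5.0876


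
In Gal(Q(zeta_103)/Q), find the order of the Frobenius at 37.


The Frobenius at p in Gal(Q(zeta_n)/Q) = (Z/nZ)* is the class of p, so its order is ord_103(37), the smallest k >= 1 with 37^k = 1 mod 103.
n = 103 = 103, phi(103) = 102; the order divides phi(n).
Divisors of 102: 1, 2, 3, 6, 17, 34, 51, 102
Repeated squaring mod 103: 37^1 = 37, 37^2 = 30, 37^4 = 76, 37^8 = 8, 37^16 = 64, 37^32 = 79, 37^64 = 61
Test divisors in increasing order:
  k=1: 37^1 = 37 mod 103
  k=2: 37^2 = 30 mod 103
  k=3: 37^3 = 30 * 37 = 80 mod 103
  k=6: 37^6 = 76 * 30 = 14 mod 103
  k=17: 37^17 = 64 * 37 = 102 mod 103
  k=34: 37^34 = 79 * 30 = 1 mod 103  <- first divisor giving 1
Order = 34

34


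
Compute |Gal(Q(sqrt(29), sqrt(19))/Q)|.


The 2 square roots of distinct primes are multiplicatively independent over Q,
so [K:Q] = 2^2 and Gal(K/Q) is isomorphic to (Z/2Z)^2.
|Gal| = 2^2 = 4

4


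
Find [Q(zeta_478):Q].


The degree equals Euler's totient phi(478).
478 = 2 * 239
phi(478) = 238

238


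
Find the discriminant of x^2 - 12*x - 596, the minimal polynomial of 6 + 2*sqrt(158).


The element 6 + 2*sqrt(158) has minimal polynomial:
x^2 - 12*x - 596
Discriminant = (-12)^2 - 4*(-596)
= 144 + 2384
= 2528

2528


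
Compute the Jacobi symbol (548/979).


Compute (548/979) via quadratic reciprocity:
  pull out 2: (2/979) = -1  (since 979 mod 8 = 3)
  pull out 2: (2/979) = -1  (since 979 mod 8 = 3)
  reciprocity: (137/979) -> +(979/137)
  reduce: (20/137)
  pull out 2: (2/137) = +1  (since 137 mod 8 = 1)
  pull out 2: (2/137) = +1  (since 137 mod 8 = 1)
  reciprocity: (5/137) -> +(137/5)
  reduce: (2/5)
  pull out 2: (2/5) = -1  (since 5 mod 8 = 5)
  (1/5) = 1
Product of signs = -1

-1


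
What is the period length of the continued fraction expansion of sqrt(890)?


Run the CF algorithm for sqrt(890).
a_0 = floor(sqrt(890)) = 29; set m_0=0, q_0=1.
Recurrence: m' = q*a - m,  q' = (d - m'^2)/q,  a' = floor((a_0 + m')/q').
  step 1: m=29, q=49, a=1
  step 2: m=20, q=10, a=4
  step 3: m=20, q=49, a=1
  step 4: m=29, q=1, a=58
a_4 = 2*a_0 = 58, so the period closes here.
sqrt(890) = [29; 1, 4, 1, 58]
Period length = 4

4


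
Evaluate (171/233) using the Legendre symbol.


p = 233 is prime, so compute (171/233) with the reciprocity algorithm (Jacobi-symbol steps: pull out 2s via (2/n), flip via reciprocity, reduce):
  reciprocity: (171/233) -> +(233/171)
  reduce: (62/171)
  pull out 2: (2/171) = -1  (since 171 mod 8 = 3)
  reciprocity: (31/171) -> -(171/31)
  reduce: (16/31)
  pull out 2: (2/31) = +1  (since 31 mod 8 = 7)
  pull out 2: (2/31) = +1  (since 31 mod 8 = 7)
  pull out 2: (2/31) = +1  (since 31 mod 8 = 7)
  pull out 2: (2/31) = +1  (since 31 mod 8 = 7)
  (1/31) = 1
Product of signs = 1
(171/233) = 1

1


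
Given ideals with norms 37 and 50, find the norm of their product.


N(IJ) = N(I) * N(J)
= 37 * 50
= 1850

1850


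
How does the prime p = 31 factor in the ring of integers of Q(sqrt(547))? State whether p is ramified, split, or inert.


K = Q(sqrt(547)). Since d mod 4 = 3, disc(K) = 2188.
Check p | disc: 2188 mod 31 = 18.
p does not divide disc. Compute Legendre symbol (d/p):
20^((31-1)/2) mod 31 = 1
(d/p) = 1, so p splits: (p) = P*P' with e=1, f=1, g=2.
Therefore p is split.

split


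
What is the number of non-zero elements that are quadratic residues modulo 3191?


For prime p, the number of non-zero quadratic residues is (p-1)/2.
= (3191-1)/2
= 1595

1595


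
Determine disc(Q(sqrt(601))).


For K = Q(sqrt(d)) with d squarefree: disc(K) = d if d = 1 mod 4, and disc(K) = 4d if d = 2 or 3 mod 4.
Here d = 601, and d mod 4 = 1.
d = 1 mod 4 (O_K = Z[(1+sqrt(d))/2]), so disc(K) = d = 601

601


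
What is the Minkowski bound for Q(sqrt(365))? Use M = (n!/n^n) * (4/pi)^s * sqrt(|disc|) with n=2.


d = 365, d mod 4 = 1, so disc(K) = d = 365; |disc(K)| = 365
Real quadratic field, so n = 2, s = r2 = 0, r1 = 2
M = (n!/n^n) * (4/pi)^s * sqrt(|disc(K)|) = (2!/2^2) * (4/pi)^0 * sqrt(365)
= 0.5 * 1.000000 * 19.104973
= 9.5525

9.5525


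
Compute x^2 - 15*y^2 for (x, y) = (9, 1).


x^2 - d*y^2
= 9^2 - 15*1^2
= 81 - 15
= 66

66


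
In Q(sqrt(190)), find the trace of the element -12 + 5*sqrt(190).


Tr(a + b*sqrt(d)) = (a + b*sqrt(d)) + (a - b*sqrt(d)) = 2a
= 2 * (-12)
= -24

-24


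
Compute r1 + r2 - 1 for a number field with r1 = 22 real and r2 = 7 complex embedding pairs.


By Dirichlet's unit theorem:
rank = r1 + r2 - 1
= 22 + 7 - 1
= 28

28


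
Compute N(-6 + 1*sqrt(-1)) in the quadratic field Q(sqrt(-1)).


N(a + b*sqrt(d)) = a^2 - d*b^2
= (-6)^2 - (-1)*(1)^2
= 36 + 1
= 37

37


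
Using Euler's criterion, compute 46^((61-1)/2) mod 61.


p = 61 is prime and the exponent is (p-1)/2 = 30, so by Euler's criterion 46^30 = (46/61) = +1 or -1 mod 61.
Compute by square-and-multiply:
  30 = 16 + 8 + 4 + 2 (binary 11110)
  Repeated squaring mod 61: 46^1 = 46, 46^2 = 42, 46^4 = 56, 46^8 = 25, 46^16 = 15
  46^30 = 46^16 * 46^8 * 46^4 * 46^2 = 15 * 25 * 56 * 42 mod 61
    15 * 25 = 375 = 9 mod 61
    9 * 56 = 504 = 16 mod 61
    16 * 42 = 672 = 1 mod 61
  46^30 = 1 mod 61
Result 1: 46 is a quadratic residue mod 61.
46^30 mod 61 = 1

1


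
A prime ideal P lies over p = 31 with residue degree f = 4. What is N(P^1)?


N(P^a) = p^(a*f)
= 31^(1*4)
= 31^4
= 923521

923521


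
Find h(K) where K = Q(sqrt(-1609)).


K = Q(sqrt(-1609)). d mod 4 = 3, so D = disc(K) = 4d = -6436
h(K) equals the number of primitive reduced positive-definite forms (a, b, c) = a*x^2 + b*x*y + c*y^2 with b^2 - 4ac = D,
where reduced means |b| <= a <= c, with b >= 0 whenever |b| = a or a = c, and primitive means gcd(a, b, c) = 1.
Reduced forces 3a^2 <= |D| = 6436, so 1 <= a <= 46; b must have the parity of D, and c = (b^2 - D)/(4a) must be an integer >= a.
Enumerate a = 1..46, b in [-a, a]:
  a=1: (1, 0, 1609)  [1]
  a=2: (2, 2, 805)  [1]
  a=3..4: none
  a=5: (5, -2, 322), (5, 2, 322)  [2]
  a=6: none
  a=7: (7, -2, 230), (7, 2, 230)  [2]
  a=8..9: none
  a=10: (10, -2, 161), (10, 2, 161)  [2]
  a=11..12: none
  a=13: (13, -8, 125), (13, 8, 125)  [2]
  a=14: (14, -2, 115), (14, 2, 115)  [2]
  a=15..18: none
  a=19: (19, -10, 86), (19, 10, 86)  [2]
  a=20..22: none
  a=23: (23, -2, 70), (23, 2, 70)  [2]
  a=24: none
  a=25: (25, -8, 65), (25, 8, 65)  [2]
  a=26: (26, -18, 65), (26, 18, 65)  [2]
  a=27..34: none
  a=35: (35, -12, 47), (35, -2, 46), (35, 2, 46), (35, 12, 47)  [4]
  a=36..37: none
  a=38: (38, -10, 43), (38, 10, 43)  [2]
  a=39..40: none
  a=41: (41, -40, 49), (41, 40, 49)  [2]
  a=42..46: none
Total reduced forms: 1 + 1 + 2 + 2 + 2 + 2 + 2 + 2 + 2 + 2 + 2 + 4 + 2 + 2 = 28
h = 28

28


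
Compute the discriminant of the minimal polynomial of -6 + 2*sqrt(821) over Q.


The element -6 + 2*sqrt(821) has minimal polynomial:
x^2 + 12*x - 3248
Discriminant = (12)^2 - 4*(-3248)
= 144 + 12992
= 13136

13136


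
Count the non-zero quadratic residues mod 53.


For prime p, the number of non-zero quadratic residues is (p-1)/2.
= (53-1)/2
= 26

26


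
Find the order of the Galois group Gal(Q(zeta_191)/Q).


|Gal(Q(zeta_191)/Q)| = phi(191)
= 190

190


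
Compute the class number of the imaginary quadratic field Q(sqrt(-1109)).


K = Q(sqrt(-1109)). d mod 4 = 3, so D = disc(K) = 4d = -4436
h(K) equals the number of primitive reduced positive-definite forms (a, b, c) = a*x^2 + b*x*y + c*y^2 with b^2 - 4ac = D,
where reduced means |b| <= a <= c, with b >= 0 whenever |b| = a or a = c, and primitive means gcd(a, b, c) = 1.
Reduced forces 3a^2 <= |D| = 4436, so 1 <= a <= 38; b must have the parity of D, and c = (b^2 - D)/(4a) must be an integer >= a.
Enumerate a = 1..38, b in [-a, a]:
  a=1: (1, 0, 1109)  [1]
  a=2: (2, 2, 555)  [1]
  a=3: (3, -2, 370), (3, 2, 370)  [2]
  a=4: none
  a=5: (5, -2, 222), (5, 2, 222)  [2]
  a=6: (6, -2, 185), (6, 2, 185)  [2]
  a=7: (7, -4, 159), (7, 4, 159)  [2]
  a=8: none
  a=9: (9, -8, 125), (9, 8, 125)  [2]
  a=10: (10, -2, 111), (10, 2, 111)  [2]
  a=11..12: none
  a=13: (13, -6, 86), (13, 6, 86)  [2]
  a=14: (14, -10, 81), (14, 10, 81)  [2]
  a=15: (15, -8, 75), (15, -2, 74), (15, 2, 74), (15, 8, 75)  [4]
  a=16: none
  a=17: (17, -16, 69), (17, 16, 69)  [2]
  a=18: (18, -10, 63), (18, 10, 63)  [2]
  a=19..20: none
  a=21: (21, -10, 54), (21, -4, 53), (21, 4, 53), (21, 10, 54)  [4]
  a=22: none
  a=23: (23, -16, 51), (23, 16, 51)  [2]
  a=24: none
  a=25: (25, -8, 45), (25, 8, 45)  [2]
  a=26: (26, -6, 43), (26, 6, 43)  [2]
  a=27: (27, -10, 42), (27, 10, 42)  [2]
  a=28: none
  a=29: (29, -28, 45), (29, 28, 45)  [2]
  a=30: (30, -22, 41), (30, -2, 37), (30, 2, 37), (30, 22, 41)  [4]
  a=31: (31, -20, 39), (31, 20, 39)  [2]
  a=32..33: none
  a=34: (34, -18, 35), (34, 18, 35)  [2]
  a=35: (35, -32, 39), (35, 32, 39)  [2]
  a=36..38: none
Total reduced forms: 1 + 1 + 2 + 2 + 2 + 2 + 2 + 2 + 2 + 2 + 4 + 2 + 2 + 4 + 2 + 2 + 2 + 2 + 2 + 4 + 2 + 2 + 2 = 50
h = 50

50


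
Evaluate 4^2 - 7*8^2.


x^2 - d*y^2
= 4^2 - 7*8^2
= 16 - 448
= -432

-432


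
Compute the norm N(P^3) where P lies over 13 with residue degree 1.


N(P^a) = p^(a*f)
= 13^(3*1)
= 13^3
= 2197

2197


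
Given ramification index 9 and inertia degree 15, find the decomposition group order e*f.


|D_P| = e * f
= 9 * 15
= 135

135


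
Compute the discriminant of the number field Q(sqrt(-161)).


For K = Q(sqrt(d)) with d squarefree: disc(K) = d if d = 1 mod 4, and disc(K) = 4d if d = 2 or 3 mod 4.
Here d = -161, and d mod 4 = 3.
d = 3 mod 4, not 1 (O_K = Z[sqrt(d)]), so disc(K) = 4d = 4 * (-161) = -644

-644


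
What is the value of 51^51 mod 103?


p = 103 is prime and the exponent is (p-1)/2 = 51, so by Euler's criterion 51^51 = (51/103) = +1 or -1 mod 103.
Compute by square-and-multiply:
  51 = 32 + 16 + 2 + 1 (binary 110011)
  Repeated squaring mod 103: 51^1 = 51, 51^2 = 26, 51^4 = 58, 51^8 = 68, 51^16 = 92, 51^32 = 18
  51^51 = 51^32 * 51^16 * 51^2 * 51^1 = 18 * 92 * 26 * 51 mod 103
    18 * 92 = 1656 = 8 mod 103
    8 * 26 = 208 = 2 mod 103
    2 * 51 = 102 = 102 mod 103
  51^51 = 102 mod 103
Result 102 = p - 1 = -1 mod 103: 51 is a quadratic non-residue mod 103. As a residue in [0, p-1] the value is 102.
51^51 mod 103 = 102

102


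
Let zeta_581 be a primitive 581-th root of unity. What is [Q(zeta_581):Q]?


The degree equals Euler's totient phi(581).
581 = 7 * 83
phi(581) = 492

492


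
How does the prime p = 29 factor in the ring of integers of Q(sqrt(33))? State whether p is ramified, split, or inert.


K = Q(sqrt(33)). Since d mod 4 = 1, disc(K) = 33.
Check p | disc: 33 mod 29 = 4.
p does not divide disc. Compute Legendre symbol (d/p):
4^((29-1)/2) mod 29 = 1
(d/p) = 1, so p splits: (p) = P*P' with e=1, f=1, g=2.
Therefore p is split.

split


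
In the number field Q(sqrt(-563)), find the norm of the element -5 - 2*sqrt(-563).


N(a + b*sqrt(d)) = a^2 - d*b^2
= (-5)^2 - (-563)*(-2)^2
= 25 + 2252
= 2277

2277


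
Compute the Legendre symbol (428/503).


p = 503 is prime, so compute (428/503) with the reciprocity algorithm (Jacobi-symbol steps: pull out 2s via (2/n), flip via reciprocity, reduce):
  pull out 2: (2/503) = +1  (since 503 mod 8 = 7)
  pull out 2: (2/503) = +1  (since 503 mod 8 = 7)
  reciprocity: (107/503) -> -(503/107)
  reduce: (75/107)
  reciprocity: (75/107) -> -(107/75)
  reduce: (32/75)
  pull out 2: (2/75) = -1  (since 75 mod 8 = 3)
  pull out 2: (2/75) = -1  (since 75 mod 8 = 3)
  pull out 2: (2/75) = -1  (since 75 mod 8 = 3)
  pull out 2: (2/75) = -1  (since 75 mod 8 = 3)
  pull out 2: (2/75) = -1  (since 75 mod 8 = 3)
  (1/75) = 1
Product of signs = -1
(428/503) = -1

-1


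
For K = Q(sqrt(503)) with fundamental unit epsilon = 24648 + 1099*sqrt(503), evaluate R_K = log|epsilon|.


epsilon = 24648 + 1099*sqrt(503)
= 49296.0000
R = ln(49296.0000)
= 10.8056

10.8056


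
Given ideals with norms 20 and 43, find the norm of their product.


N(IJ) = N(I) * N(J)
= 20 * 43
= 860

860


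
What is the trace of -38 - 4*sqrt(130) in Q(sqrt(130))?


Tr(a + b*sqrt(d)) = (a + b*sqrt(d)) + (a - b*sqrt(d)) = 2a
= 2 * (-38)
= -76

-76


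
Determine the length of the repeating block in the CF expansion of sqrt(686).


Run the CF algorithm for sqrt(686).
a_0 = floor(sqrt(686)) = 26; set m_0=0, q_0=1.
Recurrence: m' = q*a - m,  q' = (d - m'^2)/q,  a' = floor((a_0 + m')/q').
  step 1: m=26, q=10, a=5
  step 2: m=24, q=11, a=4
  step 3: m=20, q=26, a=1
  step 4: m=6, q=25, a=1
  step 5: m=19, q=13, a=3
  step 6: m=20, q=22, a=2
  step 7: m=24, q=5, a=10
  step 8: m=26, q=2, a=26
  step 9: m=26, q=5, a=10
  step 10: m=24, q=22, a=2
  step 11: m=20, q=13, a=3
  step 12: m=19, q=25, a=1
  step 13: m=6, q=26, a=1
  step 14: m=20, q=11, a=4
  step 15: m=24, q=10, a=5
  step 16: m=26, q=1, a=52
a_16 = 2*a_0 = 52, so the period closes here.
sqrt(686) = [26; 5, 4, 1, 1, 3, 2, 10, 26, 10, 2, 3, 1, 1, 4, 5, 52]
Period length = 16

16


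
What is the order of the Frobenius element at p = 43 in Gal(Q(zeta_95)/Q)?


The Frobenius at p in Gal(Q(zeta_n)/Q) = (Z/nZ)* is the class of p, so its order is ord_95(43), the smallest k >= 1 with 43^k = 1 mod 95.
n = 95 = 5 * 19, phi(95) = 72; the order divides phi(n).
Divisors of 72: 1, 2, 3, 4, 6, 8, 9, 12, 18, 24, 36, 72
Repeated squaring mod 95: 43^1 = 43, 43^2 = 44, 43^4 = 36, 43^8 = 61, 43^16 = 16, 43^32 = 66, 43^64 = 81
Test divisors in increasing order:
  k=1: 43^1 = 43 mod 95
  k=2: 43^2 = 44 mod 95
  k=3: 43^3 = 44 * 43 = 87 mod 95
  k=4: 43^4 = 36 mod 95
  k=6: 43^6 = 36 * 44 = 64 mod 95
  k=8: 43^8 = 61 mod 95
  k=9: 43^9 = 61 * 43 = 58 mod 95
  k=12: 43^12 = 61 * 36 = 11 mod 95
  k=18: 43^18 = 16 * 44 = 39 mod 95
  k=24: 43^24 = 16 * 61 = 26 mod 95
  k=36: 43^36 = 66 * 36 = 1 mod 95  <- first divisor giving 1
Order = 36

36


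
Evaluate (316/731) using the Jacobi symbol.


Compute (316/731) via quadratic reciprocity:
  pull out 2: (2/731) = -1  (since 731 mod 8 = 3)
  pull out 2: (2/731) = -1  (since 731 mod 8 = 3)
  reciprocity: (79/731) -> -(731/79)
  reduce: (20/79)
  pull out 2: (2/79) = +1  (since 79 mod 8 = 7)
  pull out 2: (2/79) = +1  (since 79 mod 8 = 7)
  reciprocity: (5/79) -> +(79/5)
  reduce: (4/5)
  pull out 2: (2/5) = -1  (since 5 mod 8 = 5)
  pull out 2: (2/5) = -1  (since 5 mod 8 = 5)
  (1/5) = 1
Product of signs = -1

-1


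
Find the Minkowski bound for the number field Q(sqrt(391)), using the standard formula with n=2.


d = 391, d mod 4 = 3, so disc(K) = 4d = 1564; |disc(K)| = 1564
Real quadratic field, so n = 2, s = r2 = 0, r1 = 2
M = (n!/n^n) * (4/pi)^s * sqrt(|disc(K)|) = (2!/2^2) * (4/pi)^0 * sqrt(1564)
= 0.5 * 1.000000 * 39.547440
= 19.7737

19.7737


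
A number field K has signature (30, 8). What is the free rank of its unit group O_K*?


By Dirichlet's unit theorem:
rank = r1 + r2 - 1
= 30 + 8 - 1
= 37

37


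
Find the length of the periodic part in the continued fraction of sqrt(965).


Run the CF algorithm for sqrt(965).
a_0 = floor(sqrt(965)) = 31; set m_0=0, q_0=1.
Recurrence: m' = q*a - m,  q' = (d - m'^2)/q,  a' = floor((a_0 + m')/q').
  step 1: m=31, q=4, a=15
  step 2: m=29, q=31, a=1
  step 3: m=2, q=31, a=1
  step 4: m=29, q=4, a=15
  step 5: m=31, q=1, a=62
a_5 = 2*a_0 = 62, so the period closes here.
sqrt(965) = [31; 15, 1, 1, 15, 62]
Period length = 5

5


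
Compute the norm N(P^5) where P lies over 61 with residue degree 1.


N(P^a) = p^(a*f)
= 61^(5*1)
= 61^5
= 844596301

844596301


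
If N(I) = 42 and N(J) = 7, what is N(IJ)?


N(IJ) = N(I) * N(J)
= 42 * 7
= 294

294


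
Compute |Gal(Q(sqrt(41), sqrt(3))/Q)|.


The 2 square roots of distinct primes are multiplicatively independent over Q,
so [K:Q] = 2^2 and Gal(K/Q) is isomorphic to (Z/2Z)^2.
|Gal| = 2^2 = 4

4


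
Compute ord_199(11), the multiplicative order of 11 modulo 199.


We want ord_199(11), the smallest k >= 1 with 11^k = 1 mod 199.
n = 199 = 199, phi(199) = 198; the order divides phi(n).
Divisors of 198: 1, 2, 3, 6, 9, 11, 18, 22, 33, 66, 99, 198
Repeated squaring mod 199: 11^1 = 11, 11^2 = 121, 11^4 = 114, 11^8 = 61, 11^16 = 139, 11^32 = 18, 11^64 = 125, 11^128 = 103
Test divisors in increasing order:
  k=1: 11^1 = 11 mod 199
  k=2: 11^2 = 121 mod 199
  k=3: 11^3 = 121 * 11 = 137 mod 199
  k=6: 11^6 = 114 * 121 = 63 mod 199
  k=9: 11^9 = 61 * 11 = 74 mod 199
  k=11: 11^11 = 61 * 121 * 11 = 198 mod 199
  k=18: 11^18 = 139 * 121 = 103 mod 199
  k=22: 11^22 = 139 * 114 * 121 = 1 mod 199  <- first divisor giving 1
Order = 22

22


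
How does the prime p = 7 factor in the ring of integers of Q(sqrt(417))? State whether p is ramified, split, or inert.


K = Q(sqrt(417)). Since d mod 4 = 1, disc(K) = 417.
Check p | disc: 417 mod 7 = 4.
p does not divide disc. Compute Legendre symbol (d/p):
4^((7-1)/2) mod 7 = 1
(d/p) = 1, so p splits: (p) = P*P' with e=1, f=1, g=2.
Therefore p is split.

split


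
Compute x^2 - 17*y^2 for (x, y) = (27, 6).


x^2 - d*y^2
= 27^2 - 17*6^2
= 729 - 612
= 117

117


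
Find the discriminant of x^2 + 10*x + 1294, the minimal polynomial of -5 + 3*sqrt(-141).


The element -5 + 3*sqrt(-141) has minimal polynomial:
x^2 + 10*x + 1294
Discriminant = (10)^2 - 4*(1294)
= 100 - 5176
= -5076

-5076


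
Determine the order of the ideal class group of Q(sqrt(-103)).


K = Q(sqrt(-103)). d mod 4 = 1, so D = disc(K) = d = -103
h(K) equals the number of primitive reduced positive-definite forms (a, b, c) = a*x^2 + b*x*y + c*y^2 with b^2 - 4ac = D,
where reduced means |b| <= a <= c, with b >= 0 whenever |b| = a or a = c, and primitive means gcd(a, b, c) = 1.
Reduced forces 3a^2 <= |D| = 103, so 1 <= a <= 5; b must have the parity of D, and c = (b^2 - D)/(4a) must be an integer >= a.
Enumerate a = 1..5, b in [-a, a]:
  a=1: (1, 1, 26)  [1]
  a=2: (2, -1, 13), (2, 1, 13)  [2]
  a=3: none
  a=4: (4, -3, 7), (4, 3, 7)  [2]
  a=5: none
Total reduced forms: 1 + 2 + 2 = 5
h = 5

5


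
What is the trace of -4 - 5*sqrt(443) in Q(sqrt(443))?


Tr(a + b*sqrt(d)) = (a + b*sqrt(d)) + (a - b*sqrt(d)) = 2a
= 2 * (-4)
= -8

-8


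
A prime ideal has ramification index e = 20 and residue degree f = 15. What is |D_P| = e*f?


|D_P| = e * f
= 20 * 15
= 300

300


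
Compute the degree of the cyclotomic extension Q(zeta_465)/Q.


The degree equals Euler's totient phi(465).
465 = 3 * 5 * 31
phi(465) = 240

240


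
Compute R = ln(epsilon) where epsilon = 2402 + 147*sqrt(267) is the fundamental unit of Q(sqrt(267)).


epsilon = 2402 + 147*sqrt(267)
= 4803.9998
R = ln(4803.9998)
= 8.4772

8.4772


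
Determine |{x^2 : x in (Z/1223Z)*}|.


For prime p, the number of non-zero quadratic residues is (p-1)/2.
= (1223-1)/2
= 611

611


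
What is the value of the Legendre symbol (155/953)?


p = 953 is prime, so compute (155/953) with the reciprocity algorithm (Jacobi-symbol steps: pull out 2s via (2/n), flip via reciprocity, reduce):
  reciprocity: (155/953) -> +(953/155)
  reduce: (23/155)
  reciprocity: (23/155) -> -(155/23)
  reduce: (17/23)
  reciprocity: (17/23) -> +(23/17)
  reduce: (6/17)
  pull out 2: (2/17) = +1  (since 17 mod 8 = 1)
  reciprocity: (3/17) -> +(17/3)
  reduce: (2/3)
  pull out 2: (2/3) = -1  (since 3 mod 8 = 3)
  (1/3) = 1
Product of signs = 1
(155/953) = 1

1


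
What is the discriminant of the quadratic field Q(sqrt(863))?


For K = Q(sqrt(d)) with d squarefree: disc(K) = d if d = 1 mod 4, and disc(K) = 4d if d = 2 or 3 mod 4.
Here d = 863, and d mod 4 = 3.
d = 3 mod 4, not 1 (O_K = Z[sqrt(d)]), so disc(K) = 4d = 4 * (863) = 3452

3452


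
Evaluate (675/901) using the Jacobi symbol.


Compute (675/901) via quadratic reciprocity:
  reciprocity: (675/901) -> +(901/675)
  reduce: (226/675)
  pull out 2: (2/675) = -1  (since 675 mod 8 = 3)
  reciprocity: (113/675) -> +(675/113)
  reduce: (110/113)
  pull out 2: (2/113) = +1  (since 113 mod 8 = 1)
  reciprocity: (55/113) -> +(113/55)
  reduce: (3/55)
  reciprocity: (3/55) -> -(55/3)
  reduce: (1/3)
  (1/3) = 1
Product of signs = 1

1


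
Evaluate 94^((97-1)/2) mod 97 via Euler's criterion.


p = 97 is prime and the exponent is (p-1)/2 = 48, so by Euler's criterion 94^48 = (94/97) = +1 or -1 mod 97.
Compute by square-and-multiply:
  48 = 32 + 16 (binary 110000)
  Repeated squaring mod 97: 94^1 = 94, 94^2 = 9, 94^4 = 81, 94^8 = 62, 94^16 = 61, 94^32 = 35
  94^48 = 94^32 * 94^16 = 35 * 61 mod 97
    35 * 61 = 2135 = 1 mod 97
  94^48 = 1 mod 97
Result 1: 94 is a quadratic residue mod 97.
94^48 mod 97 = 1

1


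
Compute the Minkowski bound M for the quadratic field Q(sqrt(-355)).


d = -355, d mod 4 = 1, so disc(K) = d = -355; |disc(K)| = 355
Imaginary quadratic field, so n = 2, s = r2 = 1, r1 = 0
M = (n!/n^n) * (4/pi)^s * sqrt(|disc(K)|) = (2!/2^2) * (4/pi)^1 * sqrt(355)
= 0.5 * 1.273240 * 18.841444
= 11.9948

11.9948


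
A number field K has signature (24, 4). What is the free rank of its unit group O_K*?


By Dirichlet's unit theorem:
rank = r1 + r2 - 1
= 24 + 4 - 1
= 27

27


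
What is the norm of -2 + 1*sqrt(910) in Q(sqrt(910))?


N(a + b*sqrt(d)) = a^2 - d*b^2
= (-2)^2 - (910)*(1)^2
= 4 - 910
= -906

-906


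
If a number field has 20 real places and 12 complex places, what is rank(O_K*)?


By Dirichlet's unit theorem:
rank = r1 + r2 - 1
= 20 + 12 - 1
= 31

31


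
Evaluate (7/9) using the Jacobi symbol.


Compute (7/9) via quadratic reciprocity:
  reciprocity: (7/9) -> +(9/7)
  reduce: (2/7)
  pull out 2: (2/7) = +1  (since 7 mod 8 = 7)
  (1/7) = 1
Product of signs = 1

1


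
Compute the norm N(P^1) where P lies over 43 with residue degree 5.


N(P^a) = p^(a*f)
= 43^(1*5)
= 43^5
= 147008443

147008443


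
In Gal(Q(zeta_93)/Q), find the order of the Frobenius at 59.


The Frobenius at p in Gal(Q(zeta_n)/Q) = (Z/nZ)* is the class of p, so its order is ord_93(59), the smallest k >= 1 with 59^k = 1 mod 93.
n = 93 = 3 * 31, phi(93) = 60; the order divides phi(n).
Divisors of 60: 1, 2, 3, 4, 5, 6, 10, 12, 15, 20, 30, 60
Repeated squaring mod 93: 59^1 = 59, 59^2 = 40, 59^4 = 19, 59^8 = 82, 59^16 = 28, 59^32 = 40
Test divisors in increasing order:
  k=1: 59^1 = 59 mod 93
  k=2: 59^2 = 40 mod 93
  k=3: 59^3 = 40 * 59 = 35 mod 93
  k=4: 59^4 = 19 mod 93
  k=5: 59^5 = 19 * 59 = 5 mod 93
  k=6: 59^6 = 19 * 40 = 16 mod 93
  k=10: 59^10 = 82 * 40 = 25 mod 93
  k=12: 59^12 = 82 * 19 = 70 mod 93
  k=15: 59^15 = 82 * 19 * 40 * 59 = 32 mod 93
  k=20: 59^20 = 28 * 19 = 67 mod 93
  k=30: 59^30 = 28 * 82 * 19 * 40 = 1 mod 93  <- first divisor giving 1
Order = 30

30


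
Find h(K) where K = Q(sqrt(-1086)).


K = Q(sqrt(-1086)). d mod 4 = 2, so D = disc(K) = 4d = -4344
h(K) equals the number of primitive reduced positive-definite forms (a, b, c) = a*x^2 + b*x*y + c*y^2 with b^2 - 4ac = D,
where reduced means |b| <= a <= c, with b >= 0 whenever |b| = a or a = c, and primitive means gcd(a, b, c) = 1.
Reduced forces 3a^2 <= |D| = 4344, so 1 <= a <= 38; b must have the parity of D, and c = (b^2 - D)/(4a) must be an integer >= a.
Enumerate a = 1..38, b in [-a, a]:
  a=1: (1, 0, 1086)  [1]
  a=2: (2, 0, 543)  [1]
  a=3: (3, 0, 362)  [1]
  a=4: none
  a=5: (5, -4, 218), (5, 4, 218)  [2]
  a=6: (6, 0, 181)  [1]
  a=7..9: none
  a=10: (10, -4, 109), (10, 4, 109)  [2]
  a=11: (11, -10, 101), (11, 10, 101)  [2]
  a=12..14: none
  a=15: (15, -6, 73), (15, 6, 73)  [2]
  a=16: none
  a=17: (17, -12, 66), (17, 12, 66)  [2]
  a=18: none
  a=19: (19, -8, 58), (19, 8, 58)  [2]
  a=20..21: none
  a=22: (22, -12, 51), (22, 12, 51)  [2]
  a=23: (23, -16, 50), (23, 16, 50)  [2]
  a=24: none
  a=25: (25, -16, 46), (25, 16, 46)  [2]
  a=26..28: none
  a=29: (29, -8, 38), (29, 8, 38)  [2]
  a=30: (30, -24, 41), (30, 24, 41)  [2]
  a=31..32: none
  a=33: (33, -12, 34), (33, 12, 34)  [2]
  a=34..38: none
Total reduced forms: 1 + 1 + 1 + 2 + 1 + 2 + 2 + 2 + 2 + 2 + 2 + 2 + 2 + 2 + 2 + 2 = 28
h = 28

28


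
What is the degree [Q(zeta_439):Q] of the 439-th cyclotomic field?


The degree equals Euler's totient phi(439).
439 = 439
phi(439) = 438

438


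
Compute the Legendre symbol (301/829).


p = 829 is prime, so compute (301/829) with the reciprocity algorithm (Jacobi-symbol steps: pull out 2s via (2/n), flip via reciprocity, reduce):
  reciprocity: (301/829) -> +(829/301)
  reduce: (227/301)
  reciprocity: (227/301) -> +(301/227)
  reduce: (74/227)
  pull out 2: (2/227) = -1  (since 227 mod 8 = 3)
  reciprocity: (37/227) -> +(227/37)
  reduce: (5/37)
  reciprocity: (5/37) -> +(37/5)
  reduce: (2/5)
  pull out 2: (2/5) = -1  (since 5 mod 8 = 5)
  (1/5) = 1
Product of signs = 1
(301/829) = 1

1


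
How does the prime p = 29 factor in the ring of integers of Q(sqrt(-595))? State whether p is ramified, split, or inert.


K = Q(sqrt(-595)). Since d mod 4 = 1, disc(K) = -595.
Check p | disc: -595 mod 29 = 14.
p does not divide disc. Compute Legendre symbol (d/p):
14^((29-1)/2) mod 29 = -1
(d/p) = -1, so p is inert: (p) stays prime with e=1, f=2, g=1.
Therefore p is inert.

inert


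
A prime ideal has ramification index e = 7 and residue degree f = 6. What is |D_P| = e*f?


|D_P| = e * f
= 7 * 6
= 42

42


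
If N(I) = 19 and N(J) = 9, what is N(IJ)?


N(IJ) = N(I) * N(J)
= 19 * 9
= 171

171


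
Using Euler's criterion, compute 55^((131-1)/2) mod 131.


p = 131 is prime and the exponent is (p-1)/2 = 65, so by Euler's criterion 55^65 = (55/131) = +1 or -1 mod 131.
Compute by square-and-multiply:
  65 = 64 + 1 (binary 1000001)
  Repeated squaring mod 131: 55^1 = 55, 55^2 = 12, 55^4 = 13, 55^8 = 38, 55^16 = 3, 55^32 = 9, 55^64 = 81
  55^65 = 55^64 * 55^1 = 81 * 55 mod 131
    81 * 55 = 4455 = 1 mod 131
  55^65 = 1 mod 131
Result 1: 55 is a quadratic residue mod 131.
55^65 mod 131 = 1

1


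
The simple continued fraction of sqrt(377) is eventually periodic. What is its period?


Run the CF algorithm for sqrt(377).
a_0 = floor(sqrt(377)) = 19; set m_0=0, q_0=1.
Recurrence: m' = q*a - m,  q' = (d - m'^2)/q,  a' = floor((a_0 + m')/q').
  step 1: m=19, q=16, a=2
  step 2: m=13, q=13, a=2
  step 3: m=13, q=16, a=2
  step 4: m=19, q=1, a=38
a_4 = 2*a_0 = 38, so the period closes here.
sqrt(377) = [19; 2, 2, 2, 38]
Period length = 4

4


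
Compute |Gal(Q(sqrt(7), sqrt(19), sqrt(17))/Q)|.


The 3 square roots of distinct primes are multiplicatively independent over Q,
so [K:Q] = 2^3 and Gal(K/Q) is isomorphic to (Z/2Z)^3.
|Gal| = 2^3 = 8

8


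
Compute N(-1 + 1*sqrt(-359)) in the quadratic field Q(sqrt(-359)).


N(a + b*sqrt(d)) = a^2 - d*b^2
= (-1)^2 - (-359)*(1)^2
= 1 + 359
= 360

360


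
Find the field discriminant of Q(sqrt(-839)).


For K = Q(sqrt(d)) with d squarefree: disc(K) = d if d = 1 mod 4, and disc(K) = 4d if d = 2 or 3 mod 4.
Here d = -839, and d mod 4 = 1.
d = 1 mod 4 (O_K = Z[(1+sqrt(d))/2]), so disc(K) = d = -839

-839


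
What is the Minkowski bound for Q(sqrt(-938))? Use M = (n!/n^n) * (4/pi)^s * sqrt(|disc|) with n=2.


d = -938, d mod 4 = 2, so disc(K) = 4d = -3752; |disc(K)| = 3752
Imaginary quadratic field, so n = 2, s = r2 = 1, r1 = 0
M = (n!/n^n) * (4/pi)^s * sqrt(|disc(K)|) = (2!/2^2) * (4/pi)^1 * sqrt(3752)
= 0.5 * 1.273240 * 61.253571
= 38.9952

38.9952


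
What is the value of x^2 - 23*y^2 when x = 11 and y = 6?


x^2 - d*y^2
= 11^2 - 23*6^2
= 121 - 828
= -707

-707


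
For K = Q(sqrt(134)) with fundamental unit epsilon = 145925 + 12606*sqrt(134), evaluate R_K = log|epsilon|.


epsilon = 145925 + 12606*sqrt(134)
= 291850.0000
R = ln(291850.0000)
= 12.5840

12.5840


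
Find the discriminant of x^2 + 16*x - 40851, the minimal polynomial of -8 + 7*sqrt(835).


The element -8 + 7*sqrt(835) has minimal polynomial:
x^2 + 16*x - 40851
Discriminant = (16)^2 - 4*(-40851)
= 256 + 163404
= 163660

163660


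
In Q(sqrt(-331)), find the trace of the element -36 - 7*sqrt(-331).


Tr(a + b*sqrt(d)) = (a + b*sqrt(d)) + (a - b*sqrt(d)) = 2a
= 2 * (-36)
= -72

-72


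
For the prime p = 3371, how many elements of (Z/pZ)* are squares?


For prime p, the number of non-zero quadratic residues is (p-1)/2.
= (3371-1)/2
= 1685

1685


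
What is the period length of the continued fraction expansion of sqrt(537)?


Run the CF algorithm for sqrt(537).
a_0 = floor(sqrt(537)) = 23; set m_0=0, q_0=1.
Recurrence: m' = q*a - m,  q' = (d - m'^2)/q,  a' = floor((a_0 + m')/q').
  step 1: m=23, q=8, a=5
  step 2: m=17, q=31, a=1
  step 3: m=14, q=11, a=3
  step 4: m=19, q=16, a=2
  step 5: m=13, q=23, a=1
  step 6: m=10, q=19, a=1
  step 7: m=9, q=24, a=1
  step 8: m=15, q=13, a=2
  step 9: m=11, q=32, a=1
  step 10: m=21, q=3, a=14
  step 11: m=21, q=32, a=1
  step 12: m=11, q=13, a=2
  step 13: m=15, q=24, a=1
  step 14: m=9, q=19, a=1
  step 15: m=10, q=23, a=1
  step 16: m=13, q=16, a=2
  step 17: m=19, q=11, a=3
  step 18: m=14, q=31, a=1
  step 19: m=17, q=8, a=5
  step 20: m=23, q=1, a=46
a_20 = 2*a_0 = 46, so the period closes here.
sqrt(537) = [23; 5, 1, 3, 2, 1, 1, 1, 2, 1, 14, 1, 2, 1, 1, 1, 2, 3, 1, 5, 46]
Period length = 20

20


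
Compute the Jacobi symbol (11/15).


Compute (11/15) via quadratic reciprocity:
  reciprocity: (11/15) -> -(15/11)
  reduce: (4/11)
  pull out 2: (2/11) = -1  (since 11 mod 8 = 3)
  pull out 2: (2/11) = -1  (since 11 mod 8 = 3)
  (1/11) = 1
Product of signs = -1

-1


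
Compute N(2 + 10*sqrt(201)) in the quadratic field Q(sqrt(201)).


N(a + b*sqrt(d)) = a^2 - d*b^2
= (2)^2 - (201)*(10)^2
= 4 - 20100
= -20096

-20096


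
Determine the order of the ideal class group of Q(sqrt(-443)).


K = Q(sqrt(-443)). d mod 4 = 1, so D = disc(K) = d = -443
h(K) equals the number of primitive reduced positive-definite forms (a, b, c) = a*x^2 + b*x*y + c*y^2 with b^2 - 4ac = D,
where reduced means |b| <= a <= c, with b >= 0 whenever |b| = a or a = c, and primitive means gcd(a, b, c) = 1.
Reduced forces 3a^2 <= |D| = 443, so 1 <= a <= 12; b must have the parity of D, and c = (b^2 - D)/(4a) must be an integer >= a.
Enumerate a = 1..12, b in [-a, a]:
  a=1: (1, 1, 111)  [1]
  a=2: none
  a=3: (3, -1, 37), (3, 1, 37)  [2]
  a=4..8: none
  a=9: (9, -5, 13), (9, 5, 13)  [2]
  a=10..12: none
Total reduced forms: 1 + 2 + 2 = 5
h = 5

5


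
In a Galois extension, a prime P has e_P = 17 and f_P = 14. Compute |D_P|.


|D_P| = e * f
= 17 * 14
= 238

238


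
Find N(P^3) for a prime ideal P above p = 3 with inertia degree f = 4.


N(P^a) = p^(a*f)
= 3^(3*4)
= 3^12
= 531441

531441


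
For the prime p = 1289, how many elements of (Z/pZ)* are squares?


For prime p, the number of non-zero quadratic residues is (p-1)/2.
= (1289-1)/2
= 644

644


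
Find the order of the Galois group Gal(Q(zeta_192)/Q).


|Gal(Q(zeta_192)/Q)| = phi(192)
= 64

64


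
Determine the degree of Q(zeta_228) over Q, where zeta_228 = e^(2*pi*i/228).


The degree equals Euler's totient phi(228).
228 = 2^2 * 3 * 19
phi(228) = 72

72


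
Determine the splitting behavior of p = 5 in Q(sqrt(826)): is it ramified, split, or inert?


K = Q(sqrt(826)). Since d mod 4 = 2, disc(K) = 3304.
Check p | disc: 3304 mod 5 = 4.
p does not divide disc. Compute Legendre symbol (d/p):
1^((5-1)/2) mod 5 = 1
(d/p) = 1, so p splits: (p) = P*P' with e=1, f=1, g=2.
Therefore p is split.

split


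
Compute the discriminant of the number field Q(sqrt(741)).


For K = Q(sqrt(d)) with d squarefree: disc(K) = d if d = 1 mod 4, and disc(K) = 4d if d = 2 or 3 mod 4.
Here d = 741, and d mod 4 = 1.
d = 1 mod 4 (O_K = Z[(1+sqrt(d))/2]), so disc(K) = d = 741

741


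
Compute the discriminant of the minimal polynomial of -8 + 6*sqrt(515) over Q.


The element -8 + 6*sqrt(515) has minimal polynomial:
x^2 + 16*x - 18476
Discriminant = (16)^2 - 4*(-18476)
= 256 + 73904
= 74160

74160


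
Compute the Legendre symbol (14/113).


p = 113 is prime, so compute (14/113) with the reciprocity algorithm (Jacobi-symbol steps: pull out 2s via (2/n), flip via reciprocity, reduce):
  pull out 2: (2/113) = +1  (since 113 mod 8 = 1)
  reciprocity: (7/113) -> +(113/7)
  reduce: (1/7)
  (1/7) = 1
Product of signs = 1
(14/113) = 1

1


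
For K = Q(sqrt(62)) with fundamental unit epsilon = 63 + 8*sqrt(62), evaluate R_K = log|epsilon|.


epsilon = 63 + 8*sqrt(62)
= 125.9921
R = ln(125.9921)
= 4.8362

4.8362


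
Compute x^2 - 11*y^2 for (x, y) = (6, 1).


x^2 - d*y^2
= 6^2 - 11*1^2
= 36 - 11
= 25

25


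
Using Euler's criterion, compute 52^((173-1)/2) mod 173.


p = 173 is prime and the exponent is (p-1)/2 = 86, so by Euler's criterion 52^86 = (52/173) = +1 or -1 mod 173.
Compute by square-and-multiply:
  86 = 64 + 16 + 4 + 2 (binary 1010110)
  Repeated squaring mod 173: 52^1 = 52, 52^2 = 109, 52^4 = 117, 52^8 = 22, 52^16 = 138, 52^32 = 14, 52^64 = 23
  52^86 = 52^64 * 52^16 * 52^4 * 52^2 = 23 * 138 * 117 * 109 mod 173
    23 * 138 = 3174 = 60 mod 173
    60 * 117 = 7020 = 100 mod 173
    100 * 109 = 10900 = 1 mod 173
  52^86 = 1 mod 173
Result 1: 52 is a quadratic residue mod 173.
52^86 mod 173 = 1

1


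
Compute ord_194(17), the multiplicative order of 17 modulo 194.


We want ord_194(17), the smallest k >= 1 with 17^k = 1 mod 194.
n = 194 = 2 * 97, phi(194) = 96; the order divides phi(n).
Divisors of 96: 1, 2, 3, 4, 6, 8, 12, 16, 24, 32, 48, 96
Repeated squaring mod 194: 17^1 = 17, 17^2 = 95, 17^4 = 101, 17^8 = 113, 17^16 = 159, 17^32 = 61, 17^64 = 35
Test divisors in increasing order:
  k=1: 17^1 = 17 mod 194
  k=2: 17^2 = 95 mod 194
  k=3: 17^3 = 95 * 17 = 63 mod 194
  k=4: 17^4 = 101 mod 194
  k=6: 17^6 = 101 * 95 = 89 mod 194
  k=8: 17^8 = 113 mod 194
  k=12: 17^12 = 113 * 101 = 161 mod 194
  k=16: 17^16 = 159 mod 194
  k=24: 17^24 = 159 * 113 = 119 mod 194
  k=32: 17^32 = 61 mod 194
  k=48: 17^48 = 61 * 159 = 193 mod 194
  k=96: 17^96 = 35 * 61 = 1 mod 194  <- first divisor giving 1
Order = 96

96


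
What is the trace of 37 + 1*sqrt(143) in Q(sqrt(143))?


Tr(a + b*sqrt(d)) = (a + b*sqrt(d)) + (a - b*sqrt(d)) = 2a
= 2 * (37)
= 74

74


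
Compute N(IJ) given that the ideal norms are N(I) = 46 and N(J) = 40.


N(IJ) = N(I) * N(J)
= 46 * 40
= 1840

1840


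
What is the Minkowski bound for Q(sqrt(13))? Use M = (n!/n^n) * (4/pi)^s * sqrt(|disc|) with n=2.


d = 13, d mod 4 = 1, so disc(K) = d = 13; |disc(K)| = 13
Real quadratic field, so n = 2, s = r2 = 0, r1 = 2
M = (n!/n^n) * (4/pi)^s * sqrt(|disc(K)|) = (2!/2^2) * (4/pi)^0 * sqrt(13)
= 0.5 * 1.000000 * 3.605551
= 1.8028

1.8028


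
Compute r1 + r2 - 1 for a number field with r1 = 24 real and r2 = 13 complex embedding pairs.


By Dirichlet's unit theorem:
rank = r1 + r2 - 1
= 24 + 13 - 1
= 36

36


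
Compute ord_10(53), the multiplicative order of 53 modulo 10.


We want ord_10(53), the smallest k >= 1 with 53^k = 1 mod 10.
n = 10 = 2 * 5, phi(10) = 4; the order divides phi(n).
Divisors of 4: 1, 2, 4
Repeated squaring mod 10: 53^1 = 3, 53^2 = 9, 53^4 = 1
Test divisors in increasing order:
  k=1: 53^1 = 3 mod 10
  k=2: 53^2 = 9 mod 10
  k=4: 53^4 = 1 mod 10  <- first divisor giving 1
Order = 4

4


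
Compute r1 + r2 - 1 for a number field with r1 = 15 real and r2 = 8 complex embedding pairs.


By Dirichlet's unit theorem:
rank = r1 + r2 - 1
= 15 + 8 - 1
= 22

22


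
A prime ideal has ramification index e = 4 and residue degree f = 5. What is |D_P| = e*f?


|D_P| = e * f
= 4 * 5
= 20

20


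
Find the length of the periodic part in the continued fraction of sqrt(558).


Run the CF algorithm for sqrt(558).
a_0 = floor(sqrt(558)) = 23; set m_0=0, q_0=1.
Recurrence: m' = q*a - m,  q' = (d - m'^2)/q,  a' = floor((a_0 + m')/q').
  step 1: m=23, q=29, a=1
  step 2: m=6, q=18, a=1
  step 3: m=12, q=23, a=1
  step 4: m=11, q=19, a=1
  step 5: m=8, q=26, a=1
  step 6: m=18, q=9, a=4
  step 7: m=18, q=26, a=1
  step 8: m=8, q=19, a=1
  step 9: m=11, q=23, a=1
  step 10: m=12, q=18, a=1
  step 11: m=6, q=29, a=1
  step 12: m=23, q=1, a=46
a_12 = 2*a_0 = 46, so the period closes here.
sqrt(558) = [23; 1, 1, 1, 1, 1, 4, 1, 1, 1, 1, 1, 46]
Period length = 12

12


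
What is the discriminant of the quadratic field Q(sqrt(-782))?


For K = Q(sqrt(d)) with d squarefree: disc(K) = d if d = 1 mod 4, and disc(K) = 4d if d = 2 or 3 mod 4.
Here d = -782, and d mod 4 = 2.
d = 2 mod 4, not 1 (O_K = Z[sqrt(d)]), so disc(K) = 4d = 4 * (-782) = -3128

-3128


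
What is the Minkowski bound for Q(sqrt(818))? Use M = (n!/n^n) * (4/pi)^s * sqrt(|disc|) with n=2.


d = 818, d mod 4 = 2, so disc(K) = 4d = 3272; |disc(K)| = 3272
Real quadratic field, so n = 2, s = r2 = 0, r1 = 2
M = (n!/n^n) * (4/pi)^s * sqrt(|disc(K)|) = (2!/2^2) * (4/pi)^0 * sqrt(3272)
= 0.5 * 1.000000 * 57.201399
= 28.6007

28.6007


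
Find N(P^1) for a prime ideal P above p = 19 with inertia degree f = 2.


N(P^a) = p^(a*f)
= 19^(1*2)
= 19^2
= 361

361


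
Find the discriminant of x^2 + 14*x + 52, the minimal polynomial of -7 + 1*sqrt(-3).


The element -7 + 1*sqrt(-3) has minimal polynomial:
x^2 + 14*x + 52
Discriminant = (14)^2 - 4*(52)
= 196 - 208
= -12

-12


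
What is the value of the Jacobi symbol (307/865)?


Compute (307/865) via quadratic reciprocity:
  reciprocity: (307/865) -> +(865/307)
  reduce: (251/307)
  reciprocity: (251/307) -> -(307/251)
  reduce: (56/251)
  pull out 2: (2/251) = -1  (since 251 mod 8 = 3)
  pull out 2: (2/251) = -1  (since 251 mod 8 = 3)
  pull out 2: (2/251) = -1  (since 251 mod 8 = 3)
  reciprocity: (7/251) -> -(251/7)
  reduce: (6/7)
  pull out 2: (2/7) = +1  (since 7 mod 8 = 7)
  reciprocity: (3/7) -> -(7/3)
  reduce: (1/3)
  (1/3) = 1
Product of signs = 1

1


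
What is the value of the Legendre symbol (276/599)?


p = 599 is prime, so compute (276/599) with the reciprocity algorithm (Jacobi-symbol steps: pull out 2s via (2/n), flip via reciprocity, reduce):
  pull out 2: (2/599) = +1  (since 599 mod 8 = 7)
  pull out 2: (2/599) = +1  (since 599 mod 8 = 7)
  reciprocity: (69/599) -> +(599/69)
  reduce: (47/69)
  reciprocity: (47/69) -> +(69/47)
  reduce: (22/47)
  pull out 2: (2/47) = +1  (since 47 mod 8 = 7)
  reciprocity: (11/47) -> -(47/11)
  reduce: (3/11)
  reciprocity: (3/11) -> -(11/3)
  reduce: (2/3)
  pull out 2: (2/3) = -1  (since 3 mod 8 = 3)
  (1/3) = 1
Product of signs = -1
(276/599) = -1

-1


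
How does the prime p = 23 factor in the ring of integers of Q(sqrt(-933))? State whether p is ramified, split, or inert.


K = Q(sqrt(-933)). Since d mod 4 = 3, disc(K) = -3732.
Check p | disc: -3732 mod 23 = 17.
p does not divide disc. Compute Legendre symbol (d/p):
10^((23-1)/2) mod 23 = -1
(d/p) = -1, so p is inert: (p) stays prime with e=1, f=2, g=1.
Therefore p is inert.

inert


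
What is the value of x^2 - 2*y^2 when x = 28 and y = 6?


x^2 - d*y^2
= 28^2 - 2*6^2
= 784 - 72
= 712

712


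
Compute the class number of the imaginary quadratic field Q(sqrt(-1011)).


K = Q(sqrt(-1011)). d mod 4 = 1, so D = disc(K) = d = -1011
h(K) equals the number of primitive reduced positive-definite forms (a, b, c) = a*x^2 + b*x*y + c*y^2 with b^2 - 4ac = D,
where reduced means |b| <= a <= c, with b >= 0 whenever |b| = a or a = c, and primitive means gcd(a, b, c) = 1.
Reduced forces 3a^2 <= |D| = 1011, so 1 <= a <= 18; b must have the parity of D, and c = (b^2 - D)/(4a) must be an integer >= a.
Enumerate a = 1..18, b in [-a, a]:
  a=1: (1, 1, 253)  [1]
  a=2: none
  a=3: (3, 3, 85)  [1]
  a=4: none
  a=5: (5, -3, 51), (5, 3, 51)  [2]
  a=6: none
  a=7: (7, -5, 37), (7, 5, 37)  [2]
  a=8..10: none
  a=11: (11, -1, 23), (11, 1, 23)  [2]
  a=12: none
  a=13: (13, -9, 21), (13, 9, 21)  [2]
  a=14: none
  a=15: (15, -3, 17), (15, 3, 17)  [2]
  a=16..18: none
Total reduced forms: 1 + 1 + 2 + 2 + 2 + 2 + 2 = 12
h = 12

12


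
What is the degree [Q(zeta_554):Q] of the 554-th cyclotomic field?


The degree equals Euler's totient phi(554).
554 = 2 * 277
phi(554) = 276

276
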